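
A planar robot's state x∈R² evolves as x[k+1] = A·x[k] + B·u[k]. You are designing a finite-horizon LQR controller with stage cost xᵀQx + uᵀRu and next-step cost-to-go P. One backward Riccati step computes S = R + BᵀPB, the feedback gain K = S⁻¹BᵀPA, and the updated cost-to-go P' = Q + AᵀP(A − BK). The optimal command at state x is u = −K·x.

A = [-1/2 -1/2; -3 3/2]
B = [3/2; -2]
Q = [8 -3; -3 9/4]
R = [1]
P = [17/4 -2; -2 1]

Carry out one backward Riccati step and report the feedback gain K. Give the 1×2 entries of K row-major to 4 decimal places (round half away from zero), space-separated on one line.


BᵀP = [10.3750 -5.0000]
S = R + BᵀPB = [1] + [25.5625] = [26.5625]
BᵀPA = [9.8125 -12.6875]
K = S⁻¹·BᵀPA = [0.3694 -0.4776]
A−BK = [-1.0541 0.2165; -2.2612 0.5447]
AᵀP(A−BK) = [0.4376 -0.2506; -0.2506 0.2524]
P' = Q + AᵀP(A−BK) = [8.4376 -3.2506; -3.2506 2.5024]
tr(P') = 10.9400

0.3694 -0.4776


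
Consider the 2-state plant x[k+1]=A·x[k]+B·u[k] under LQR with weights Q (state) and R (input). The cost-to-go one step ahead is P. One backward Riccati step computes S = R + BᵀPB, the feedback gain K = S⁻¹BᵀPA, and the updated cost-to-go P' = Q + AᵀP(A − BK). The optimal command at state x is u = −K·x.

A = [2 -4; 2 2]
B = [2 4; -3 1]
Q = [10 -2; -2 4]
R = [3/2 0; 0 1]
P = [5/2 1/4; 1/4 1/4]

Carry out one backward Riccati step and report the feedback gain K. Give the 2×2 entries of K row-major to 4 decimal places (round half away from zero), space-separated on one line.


-0.2129 -0.6075 0.6142 -0.6549

BᵀP = [4.2500 -0.2500; 10.2500 1.2500]
S = R + BᵀPB = [3/2 0; 0 1] + [9.2500 16.7500; 16.7500 42.2500] = [10.7500 16.7500; 16.7500 43.2500]
BᵀPA = [8.0000 -17.5000; 23.0000 -38.5000]
K = S⁻¹·BᵀPA = [-0.2129 -0.6075; 0.6142 -0.6549]
A−BK = [-0.0312 -0.1654; 0.7471 0.8325]
AᵀP(A−BK) = [0.5756 -0.0773; -0.0773 1.1553]
P' = Q + AᵀP(A−BK) = [10.5756 -2.0773; -2.0773 5.1553]
tr(P') = 15.7308


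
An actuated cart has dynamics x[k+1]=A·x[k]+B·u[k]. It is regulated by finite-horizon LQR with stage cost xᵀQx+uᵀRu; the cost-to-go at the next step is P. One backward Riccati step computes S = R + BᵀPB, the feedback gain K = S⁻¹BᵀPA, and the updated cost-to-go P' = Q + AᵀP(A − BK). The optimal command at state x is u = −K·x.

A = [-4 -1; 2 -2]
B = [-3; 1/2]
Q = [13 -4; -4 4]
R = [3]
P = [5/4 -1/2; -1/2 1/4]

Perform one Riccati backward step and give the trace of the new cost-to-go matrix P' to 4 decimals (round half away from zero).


22.7796

BᵀP = [-4.0000 1.6250]
S = R + BᵀPB = [3] + [12.8125] = [15.8125]
BᵀPA = [19.2500 0.7500]
K = S⁻¹·BᵀPA = [1.2174 0.0474]
A−BK = [-0.3478 -0.8577; 1.3913 -2.0237]
AᵀP(A−BK) = [5.5652 0.0870; 0.0870 0.2144]
P' = Q + AᵀP(A−BK) = [18.5652 -3.9130; -3.9130 4.2144]
tr(P') = 22.7796


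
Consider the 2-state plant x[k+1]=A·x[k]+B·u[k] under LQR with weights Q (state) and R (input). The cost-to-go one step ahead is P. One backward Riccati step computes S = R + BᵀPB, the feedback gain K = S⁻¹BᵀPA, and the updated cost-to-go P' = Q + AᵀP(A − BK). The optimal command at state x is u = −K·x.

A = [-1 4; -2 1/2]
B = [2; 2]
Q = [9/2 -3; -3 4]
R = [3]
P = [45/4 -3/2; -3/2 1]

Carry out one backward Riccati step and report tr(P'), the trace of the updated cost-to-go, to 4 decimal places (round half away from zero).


BᵀP = [19.5000 -1.0000]
S = R + BᵀPB = [3] + [37.0000] = [40.0000]
BᵀPA = [-17.5000 77.5000]
K = S⁻¹·BᵀPA = [-0.4375 1.9375]
A−BK = [-0.1250 0.1250; -1.1250 -3.3750]
AᵀP(A−BK) = [1.5938 0.6563; 0.6563 24.0938]
P' = Q + AᵀP(A−BK) = [6.0938 -2.3438; -2.3438 28.0938]
tr(P') = 34.1875

34.1875


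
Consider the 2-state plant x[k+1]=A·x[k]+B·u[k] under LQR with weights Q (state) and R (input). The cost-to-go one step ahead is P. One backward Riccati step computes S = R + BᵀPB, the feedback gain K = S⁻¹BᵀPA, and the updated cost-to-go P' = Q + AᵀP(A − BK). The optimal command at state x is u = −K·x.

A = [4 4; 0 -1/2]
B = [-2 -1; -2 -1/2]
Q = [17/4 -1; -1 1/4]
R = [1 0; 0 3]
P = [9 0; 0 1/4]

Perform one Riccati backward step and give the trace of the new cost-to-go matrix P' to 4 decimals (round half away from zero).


19.3908

BᵀP = [-18.0000 -0.5000; -9.0000 -0.1250]
S = R + BᵀPB = [1 0; 0 3] + [37.0000 18.2500; 18.2500 9.0625] = [38.0000 18.2500; 18.2500 12.0625]
BᵀPA = [-72.0000 -71.7500; -36.0000 -35.9375]
K = S⁻¹·BᵀPA = [-1.6878 -1.6728; -0.4309 -0.4484]
A−BK = [0.1935 0.2060; -3.5910 -4.0698]
AᵀP(A−BK) = [6.9666 7.4155; 7.4155 7.9242]
P' = Q + AᵀP(A−BK) = [11.2166 6.4155; 6.4155 8.1742]
tr(P') = 19.3908


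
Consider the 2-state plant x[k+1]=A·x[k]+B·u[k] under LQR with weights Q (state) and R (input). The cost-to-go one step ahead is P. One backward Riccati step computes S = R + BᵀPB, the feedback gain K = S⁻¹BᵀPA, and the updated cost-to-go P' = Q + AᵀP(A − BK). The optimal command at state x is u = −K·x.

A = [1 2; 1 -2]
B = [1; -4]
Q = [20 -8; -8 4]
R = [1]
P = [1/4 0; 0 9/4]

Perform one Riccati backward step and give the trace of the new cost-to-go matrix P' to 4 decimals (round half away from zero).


BᵀP = [0.2500 -9.0000]
S = R + BᵀPB = [1] + [36.2500] = [37.2500]
BᵀPA = [-8.7500 18.5000]
K = S⁻¹·BᵀPA = [-0.2349 0.4966]
A−BK = [1.2349 1.5034; 0.0604 -0.0134]
AᵀP(A−BK) = [0.4446 0.3456; 0.3456 0.8121]
P' = Q + AᵀP(A−BK) = [20.4446 -7.6544; -7.6544 4.8121]
tr(P') = 25.2567

25.2567


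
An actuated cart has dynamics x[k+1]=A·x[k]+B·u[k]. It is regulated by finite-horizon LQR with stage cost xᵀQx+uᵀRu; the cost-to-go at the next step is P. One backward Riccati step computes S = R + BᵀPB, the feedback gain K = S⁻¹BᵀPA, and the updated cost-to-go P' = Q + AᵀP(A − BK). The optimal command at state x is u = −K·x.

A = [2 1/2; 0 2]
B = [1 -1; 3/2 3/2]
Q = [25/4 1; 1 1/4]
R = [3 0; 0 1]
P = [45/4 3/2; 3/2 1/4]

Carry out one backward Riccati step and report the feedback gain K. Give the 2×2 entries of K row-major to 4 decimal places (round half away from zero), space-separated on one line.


BᵀP = [13.5000 1.8750; -9.0000 -1.1250]
S = R + BᵀPB = [3 0; 0 1] + [16.3125 -10.6875; -10.6875 7.3125] = [19.3125 -10.6875; -10.6875 8.3125]
BᵀPA = [27.0000 10.5000; -18.0000 -6.7500]
K = S⁻¹·BᵀPA = [0.6923 0.3269; -1.2753 -0.3917]
A−BK = [0.0324 -0.2186; 0.8745 2.0972]
AᵀP(A−BK) = [3.3522 1.3725; 1.3725 0.7358]
P' = Q + AᵀP(A−BK) = [9.6022 2.3725; 2.3725 0.9858]
tr(P') = 10.5881

0.6923 0.3269 -1.2753 -0.3917


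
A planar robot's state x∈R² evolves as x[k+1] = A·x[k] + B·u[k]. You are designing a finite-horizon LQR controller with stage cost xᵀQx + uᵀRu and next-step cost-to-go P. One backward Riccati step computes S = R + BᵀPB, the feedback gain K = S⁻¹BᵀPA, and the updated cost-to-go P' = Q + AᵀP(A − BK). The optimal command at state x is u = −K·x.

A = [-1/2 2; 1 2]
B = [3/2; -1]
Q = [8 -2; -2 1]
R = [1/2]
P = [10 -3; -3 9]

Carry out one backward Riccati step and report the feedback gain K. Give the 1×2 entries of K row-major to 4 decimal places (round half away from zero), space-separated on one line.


BᵀP = [18.0000 -13.5000]
S = R + BᵀPB = [1/2] + [40.5000] = [41.0000]
BᵀPA = [-22.5000 9.0000]
K = S⁻¹·BᵀPA = [-0.5488 0.2195]
A−BK = [0.3232 1.6707; 0.4512 2.2195]
AᵀP(A−BK) = [2.1524 9.9390; 9.9390 50.0244]
P' = Q + AᵀP(A−BK) = [10.1524 7.9390; 7.9390 51.0244]
tr(P') = 61.1768

-0.5488 0.2195


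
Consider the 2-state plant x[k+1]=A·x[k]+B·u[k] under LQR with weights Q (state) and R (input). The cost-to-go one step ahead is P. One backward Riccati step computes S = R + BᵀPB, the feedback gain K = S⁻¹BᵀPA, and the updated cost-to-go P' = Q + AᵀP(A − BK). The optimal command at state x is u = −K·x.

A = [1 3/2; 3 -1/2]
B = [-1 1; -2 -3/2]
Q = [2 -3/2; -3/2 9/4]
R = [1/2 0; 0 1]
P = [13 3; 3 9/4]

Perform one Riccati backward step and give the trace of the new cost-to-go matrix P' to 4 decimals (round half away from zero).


6.1401

BᵀP = [-19.0000 -7.5000; 8.5000 -0.3750]
S = R + BᵀPB = [1/2 0; 0 1] + [34.0000 -7.7500; -7.7500 9.0625] = [34.5000 -7.7500; -7.7500 10.0625]
BᵀPA = [-41.5000 -24.7500; 7.3750 12.9375]
K = S⁻¹·BᵀPA = [-1.2555 -0.5182; -0.2340 0.8866]
A−BK = [-0.0214 0.0952; 0.1380 -0.2066]
AᵀP(A−BK) = [0.8740 0.0798; 0.0798 1.0161]
P' = Q + AᵀP(A−BK) = [2.8740 -1.4202; -1.4202 3.2661]
tr(P') = 6.1401


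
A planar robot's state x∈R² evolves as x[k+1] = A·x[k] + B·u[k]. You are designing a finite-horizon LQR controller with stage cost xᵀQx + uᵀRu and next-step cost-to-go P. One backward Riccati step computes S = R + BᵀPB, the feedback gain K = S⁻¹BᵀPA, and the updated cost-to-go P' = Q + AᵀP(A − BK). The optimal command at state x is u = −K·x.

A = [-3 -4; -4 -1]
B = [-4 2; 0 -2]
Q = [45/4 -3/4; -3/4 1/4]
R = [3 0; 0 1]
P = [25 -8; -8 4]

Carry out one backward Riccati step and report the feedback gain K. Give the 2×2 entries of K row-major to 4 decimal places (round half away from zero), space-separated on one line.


BᵀP = [-100.0000 32.0000; 66.0000 -24.0000]
S = R + BᵀPB = [3 0; 0 1] + [400.0000 -264.0000; -264.0000 180.0000] = [403.0000 -264.0000; -264.0000 181.0000]
BᵀPA = [172.0000 368.0000; -102.0000 -240.0000]
K = S⁻¹·BᵀPA = [1.2947 1.0003; 1.3249 0.1330]
A−BK = [-0.4709 -0.2649; -1.3502 -0.7339]
AᵀP(A−BK) = [9.4472 5.5177; 5.5177 3.8177]
P' = Q + AᵀP(A−BK) = [20.6972 4.7677; 4.7677 4.0677]
tr(P') = 24.7649

1.2947 1.0003 1.3249 0.1330


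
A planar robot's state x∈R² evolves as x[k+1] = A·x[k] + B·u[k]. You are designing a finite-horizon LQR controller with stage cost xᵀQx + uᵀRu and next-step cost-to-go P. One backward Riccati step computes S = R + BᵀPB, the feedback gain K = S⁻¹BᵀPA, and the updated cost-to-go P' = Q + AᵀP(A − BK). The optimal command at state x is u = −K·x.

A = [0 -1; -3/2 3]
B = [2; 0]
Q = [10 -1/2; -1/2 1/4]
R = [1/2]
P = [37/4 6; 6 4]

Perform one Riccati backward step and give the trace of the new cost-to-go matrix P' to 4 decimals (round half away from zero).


BᵀP = [18.5000 12.0000]
S = R + BᵀPB = [1/2] + [37.0000] = [37.5000]
BᵀPA = [-18.0000 17.5000]
K = S⁻¹·BᵀPA = [-0.4800 0.4667]
A−BK = [0.9600 -1.9333; -1.5000 3.0000]
AᵀP(A−BK) = [0.3600 -0.6000; -0.6000 1.0833]
P' = Q + AᵀP(A−BK) = [10.3600 -1.1000; -1.1000 1.3333]
tr(P') = 11.6933

11.6933


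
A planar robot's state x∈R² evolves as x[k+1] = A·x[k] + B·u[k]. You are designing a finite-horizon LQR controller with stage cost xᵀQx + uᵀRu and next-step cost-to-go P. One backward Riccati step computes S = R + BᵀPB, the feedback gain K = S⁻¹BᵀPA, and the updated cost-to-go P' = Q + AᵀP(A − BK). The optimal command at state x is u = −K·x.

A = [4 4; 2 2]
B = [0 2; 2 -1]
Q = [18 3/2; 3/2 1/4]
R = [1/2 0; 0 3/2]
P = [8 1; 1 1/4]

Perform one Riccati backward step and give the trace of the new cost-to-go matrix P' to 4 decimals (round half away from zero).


BᵀP = [2.0000 0.5000; 15.0000 1.7500]
S = R + BᵀPB = [1/2 0; 0 3/2] + [1.0000 3.5000; 3.5000 28.2500] = [1.5000 3.5000; 3.5000 29.7500]
BᵀPA = [9.0000 9.0000; 63.5000 63.5000]
K = S⁻¹·BᵀPA = [1.4054 1.4054; 1.9691 1.9691]
A−BK = [0.0618 0.0618; 1.1583 1.1583]
AᵀP(A−BK) = [7.3127 7.3127; 7.3127 7.3127]
P' = Q + AᵀP(A−BK) = [25.3127 8.8127; 8.8127 7.5627]
tr(P') = 32.8755

32.8755


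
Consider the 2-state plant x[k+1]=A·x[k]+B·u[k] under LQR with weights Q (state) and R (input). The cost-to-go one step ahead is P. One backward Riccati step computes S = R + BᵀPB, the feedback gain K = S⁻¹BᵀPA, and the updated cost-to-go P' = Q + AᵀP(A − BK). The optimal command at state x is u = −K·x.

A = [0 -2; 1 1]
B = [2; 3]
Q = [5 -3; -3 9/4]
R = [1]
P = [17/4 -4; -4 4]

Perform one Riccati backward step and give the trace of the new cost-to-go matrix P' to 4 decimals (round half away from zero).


BᵀP = [-3.5000 4.0000]
S = R + BᵀPB = [1] + [5.0000] = [6.0000]
BᵀPA = [4.0000 11.0000]
K = S⁻¹·BᵀPA = [0.6667 1.8333]
A−BK = [-1.3333 -5.6667; -1.0000 -4.5000]
AᵀP(A−BK) = [1.3333 4.6667; 4.6667 16.8333]
P' = Q + AᵀP(A−BK) = [6.3333 1.6667; 1.6667 19.0833]
tr(P') = 25.4167

25.4167


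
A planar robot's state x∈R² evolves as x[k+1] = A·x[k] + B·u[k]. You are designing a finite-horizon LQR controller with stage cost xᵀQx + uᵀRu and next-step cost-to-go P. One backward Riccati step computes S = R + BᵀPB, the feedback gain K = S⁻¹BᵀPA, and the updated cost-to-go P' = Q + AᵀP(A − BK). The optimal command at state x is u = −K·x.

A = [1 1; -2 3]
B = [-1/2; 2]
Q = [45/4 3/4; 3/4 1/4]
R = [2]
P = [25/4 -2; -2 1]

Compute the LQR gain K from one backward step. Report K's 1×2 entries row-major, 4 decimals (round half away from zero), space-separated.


-1.1351 0.1622

BᵀP = [-7.1250 3.0000]
S = R + BᵀPB = [2] + [9.5625] = [11.5625]
BᵀPA = [-13.1250 1.8750]
K = S⁻¹·BᵀPA = [-1.1351 0.1622]
A−BK = [0.4324 1.0811; 0.2703 2.6757]
AᵀP(A−BK) = [3.3514 0.3784; 0.3784 2.9459]
P' = Q + AᵀP(A−BK) = [14.6014 1.1284; 1.1284 3.1959]
tr(P') = 17.7973


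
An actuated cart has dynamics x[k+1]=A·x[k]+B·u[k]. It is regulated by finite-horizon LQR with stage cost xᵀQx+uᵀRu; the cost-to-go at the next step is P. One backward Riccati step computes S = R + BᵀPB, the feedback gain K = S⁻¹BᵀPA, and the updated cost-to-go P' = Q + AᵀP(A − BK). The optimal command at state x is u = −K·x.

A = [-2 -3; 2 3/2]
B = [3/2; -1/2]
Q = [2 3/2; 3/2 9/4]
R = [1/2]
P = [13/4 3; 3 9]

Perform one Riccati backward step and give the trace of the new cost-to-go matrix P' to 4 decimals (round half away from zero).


BᵀP = [3.3750 0.0000]
S = R + BᵀPB = [1/2] + [5.0625] = [5.5625]
BᵀPA = [-6.7500 -10.1250]
K = S⁻¹·BᵀPA = [-1.2135 -1.8202]
A−BK = [-0.1798 -0.2697; 1.3933 0.5899]
AᵀP(A−BK) = [16.8090 7.2135; 7.2135 4.0702]
P' = Q + AᵀP(A−BK) = [18.8090 8.7135; 8.7135 6.3202]
tr(P') = 25.1292

25.1292


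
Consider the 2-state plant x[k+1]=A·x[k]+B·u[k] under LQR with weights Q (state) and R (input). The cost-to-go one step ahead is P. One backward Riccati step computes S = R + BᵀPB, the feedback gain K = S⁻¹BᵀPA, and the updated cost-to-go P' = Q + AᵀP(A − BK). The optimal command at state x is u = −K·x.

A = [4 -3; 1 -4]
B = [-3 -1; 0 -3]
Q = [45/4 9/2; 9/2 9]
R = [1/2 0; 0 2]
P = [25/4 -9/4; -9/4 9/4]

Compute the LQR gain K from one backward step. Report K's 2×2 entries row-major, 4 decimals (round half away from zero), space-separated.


BᵀP = [-18.7500 6.7500; 0.5000 -4.5000]
S = R + BᵀPB = [1/2 0; 0 2] + [56.2500 -1.5000; -1.5000 13.0000] = [56.7500 -1.5000; -1.5000 15.0000]
BᵀPA = [-68.2500 29.2500; -2.5000 16.5000]
K = S⁻¹·BᵀPA = [-1.2102 0.5459; -0.2877 1.1546]
A−BK = [0.0816 -0.2076; 0.1369 -0.5362]
AᵀP(A−BK) = [0.9314 -1.1034; -1.1034 3.2306]
P' = Q + AᵀP(A−BK) = [12.1814 3.3966; 3.3966 12.2306]
tr(P') = 24.4120

-1.2102 0.5459 -0.2877 1.1546


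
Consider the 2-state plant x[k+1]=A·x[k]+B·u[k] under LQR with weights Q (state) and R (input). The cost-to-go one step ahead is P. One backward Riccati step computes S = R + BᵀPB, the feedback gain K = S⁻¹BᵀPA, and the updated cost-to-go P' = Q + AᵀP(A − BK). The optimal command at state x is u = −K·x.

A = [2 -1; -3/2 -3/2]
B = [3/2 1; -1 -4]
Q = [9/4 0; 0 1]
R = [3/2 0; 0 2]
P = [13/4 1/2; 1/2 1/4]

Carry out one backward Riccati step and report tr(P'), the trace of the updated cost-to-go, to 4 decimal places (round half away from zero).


6.7950

BᵀP = [4.3750 0.5000; 1.2500 -0.5000]
S = R + BᵀPB = [3/2 0; 0 2] + [6.0625 2.3750; 2.3750 3.2500] = [7.5625 2.3750; 2.3750 5.2500]
BᵀPA = [8.0000 -5.1250; 3.2500 -0.5000]
K = S⁻¹·BᵀPA = [1.0064 -0.7550; 0.1638 0.2463]
A−BK = [0.3266 -0.1138; 0.1615 -1.2697]
AᵀP(A−BK) = [1.9789 -1.4477; -1.4477 1.5661]
P' = Q + AᵀP(A−BK) = [4.2289 -1.4477; -1.4477 2.5661]
tr(P') = 6.7950


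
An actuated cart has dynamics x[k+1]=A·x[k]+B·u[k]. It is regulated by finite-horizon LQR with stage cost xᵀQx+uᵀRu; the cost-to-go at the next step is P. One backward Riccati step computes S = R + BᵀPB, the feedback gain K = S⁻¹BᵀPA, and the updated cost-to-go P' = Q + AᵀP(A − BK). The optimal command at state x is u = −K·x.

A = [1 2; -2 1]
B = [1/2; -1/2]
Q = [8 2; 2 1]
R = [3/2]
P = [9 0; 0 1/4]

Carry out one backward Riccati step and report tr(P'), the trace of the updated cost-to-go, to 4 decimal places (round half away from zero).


28.6721

BᵀP = [4.5000 -0.1250]
S = R + BᵀPB = [3/2] + [2.3125] = [3.8125]
BᵀPA = [4.7500 8.8750]
K = S⁻¹·BᵀPA = [1.2459 2.3279]
A−BK = [0.3770 0.8361; -1.3770 2.1639]
AᵀP(A−BK) = [4.0820 6.4426; 6.4426 15.5902]
P' = Q + AᵀP(A−BK) = [12.0820 8.4426; 8.4426 16.5902]
tr(P') = 28.6721


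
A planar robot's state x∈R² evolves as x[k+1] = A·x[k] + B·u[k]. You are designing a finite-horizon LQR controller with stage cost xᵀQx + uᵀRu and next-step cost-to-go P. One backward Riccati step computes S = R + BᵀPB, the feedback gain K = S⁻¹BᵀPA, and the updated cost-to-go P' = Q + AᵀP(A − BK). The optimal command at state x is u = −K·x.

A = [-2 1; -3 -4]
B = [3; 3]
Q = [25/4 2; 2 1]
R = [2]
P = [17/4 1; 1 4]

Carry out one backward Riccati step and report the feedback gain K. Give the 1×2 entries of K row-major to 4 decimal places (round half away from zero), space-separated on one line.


-0.8117 -0.4695

BᵀP = [15.7500 15.0000]
S = R + BᵀPB = [2] + [92.2500] = [94.2500]
BᵀPA = [-76.5000 -44.2500]
K = S⁻¹·BᵀPA = [-0.8117 -0.4695]
A−BK = [0.4350 2.4085; -0.5650 -2.5915]
AᵀP(A−BK) = [2.9072 8.5836; 8.5836 39.4748]
P' = Q + AᵀP(A−BK) = [9.1572 10.5836; 10.5836 40.4748]
tr(P') = 49.6320


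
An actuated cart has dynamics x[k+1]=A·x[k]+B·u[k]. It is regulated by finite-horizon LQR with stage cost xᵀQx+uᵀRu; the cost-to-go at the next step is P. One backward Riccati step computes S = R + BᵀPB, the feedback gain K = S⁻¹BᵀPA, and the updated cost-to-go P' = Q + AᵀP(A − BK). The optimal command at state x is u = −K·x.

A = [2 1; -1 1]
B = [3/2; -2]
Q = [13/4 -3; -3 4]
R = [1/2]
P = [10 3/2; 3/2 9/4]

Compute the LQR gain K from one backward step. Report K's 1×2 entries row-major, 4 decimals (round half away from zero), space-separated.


BᵀP = [12.0000 -2.2500]
S = R + BᵀPB = [1/2] + [22.5000] = [23.0000]
BᵀPA = [26.2500 9.7500]
K = S⁻¹·BᵀPA = [1.1413 0.4239]
A−BK = [0.2880 0.3641; 1.2826 1.8478]
AᵀP(A−BK) = [6.2908 8.1223; 8.1223 11.1168]
P' = Q + AᵀP(A−BK) = [9.5408 5.1223; 5.1223 15.1168]
tr(P') = 24.6576

1.1413 0.4239


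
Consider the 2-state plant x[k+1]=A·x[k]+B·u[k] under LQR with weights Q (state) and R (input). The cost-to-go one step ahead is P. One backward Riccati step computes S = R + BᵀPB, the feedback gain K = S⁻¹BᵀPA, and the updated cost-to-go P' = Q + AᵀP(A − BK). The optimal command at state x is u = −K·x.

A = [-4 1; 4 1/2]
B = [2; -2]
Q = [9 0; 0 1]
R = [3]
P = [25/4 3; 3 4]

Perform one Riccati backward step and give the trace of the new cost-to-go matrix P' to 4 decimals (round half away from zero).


BᵀP = [6.5000 -2.0000]
S = R + BᵀPB = [3] + [17.0000] = [20.0000]
BᵀPA = [-34.0000 5.5000]
K = S⁻¹·BᵀPA = [-1.7000 0.2750]
A−BK = [-0.6000 0.4500; 0.6000 1.0500]
AᵀP(A−BK) = [10.2000 -1.6500; -1.6500 8.7375]
P' = Q + AᵀP(A−BK) = [19.2000 -1.6500; -1.6500 9.7375]
tr(P') = 28.9375

28.9375


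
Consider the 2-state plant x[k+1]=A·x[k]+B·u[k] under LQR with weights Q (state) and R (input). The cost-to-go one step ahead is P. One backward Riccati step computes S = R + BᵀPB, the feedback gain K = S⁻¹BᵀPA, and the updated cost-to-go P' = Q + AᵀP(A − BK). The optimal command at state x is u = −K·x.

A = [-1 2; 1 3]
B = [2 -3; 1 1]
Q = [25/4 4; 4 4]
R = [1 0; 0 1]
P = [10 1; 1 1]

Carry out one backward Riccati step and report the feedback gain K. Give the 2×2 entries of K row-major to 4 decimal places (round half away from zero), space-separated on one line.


0.2022 1.5337 0.4551 0.3258

BᵀP = [21.0000 3.0000; -29.0000 -2.0000]
S = R + BᵀPB = [1 0; 0 1] + [45.0000 -60.0000; -60.0000 85.0000] = [46.0000 -60.0000; -60.0000 86.0000]
BᵀPA = [-18.0000 51.0000; 27.0000 -64.0000]
K = S⁻¹·BᵀPA = [0.2022 1.5337; 0.4551 0.3258]
A−BK = [-0.0393 -0.0899; 0.3427 1.1404]
AᵀP(A−BK) = [0.3539 0.8090; 0.8090 3.6348]
P' = Q + AᵀP(A−BK) = [6.6039 4.8090; 4.8090 7.6348]
tr(P') = 14.2388


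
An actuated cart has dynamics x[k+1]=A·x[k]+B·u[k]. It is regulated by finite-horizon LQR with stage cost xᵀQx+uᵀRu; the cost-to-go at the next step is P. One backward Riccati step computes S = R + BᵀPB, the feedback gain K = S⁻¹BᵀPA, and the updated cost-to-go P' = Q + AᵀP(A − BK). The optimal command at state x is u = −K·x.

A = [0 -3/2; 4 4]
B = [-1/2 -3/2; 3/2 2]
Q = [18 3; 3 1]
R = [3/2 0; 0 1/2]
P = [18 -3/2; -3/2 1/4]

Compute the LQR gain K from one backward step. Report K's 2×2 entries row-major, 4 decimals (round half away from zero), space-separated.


BᵀP = [-11.2500 1.1250; -30.0000 2.7500]
S = R + BᵀPB = [3/2 0; 0 1/2] + [7.3125 19.1250; 19.1250 50.5000] = [8.8125 19.1250; 19.1250 51.0000]
BᵀPA = [4.5000 21.3750; 11.0000 56.0000]
K = S⁻¹·BᵀPA = [0.2286 0.2286; 0.1300 1.0123]
A−BK = [0.3092 0.1328; 3.3972 1.6325]
AᵀP(A−BK) = [1.5417 0.8359; 0.8359 0.9241]
P' = Q + AᵀP(A−BK) = [19.5417 3.8359; 3.8359 1.9241]
tr(P') = 21.4658

0.2286 0.2286 0.1300 1.0123


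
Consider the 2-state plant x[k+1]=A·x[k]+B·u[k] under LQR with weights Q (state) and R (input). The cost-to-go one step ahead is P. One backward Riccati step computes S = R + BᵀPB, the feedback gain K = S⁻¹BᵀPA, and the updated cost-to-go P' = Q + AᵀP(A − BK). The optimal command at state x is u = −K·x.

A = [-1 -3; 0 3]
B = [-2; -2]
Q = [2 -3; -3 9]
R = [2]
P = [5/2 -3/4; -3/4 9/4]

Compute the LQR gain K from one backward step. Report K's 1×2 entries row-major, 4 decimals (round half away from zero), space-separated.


0.2333 0.1000

BᵀP = [-3.5000 -3.0000]
S = R + BᵀPB = [2] + [13.0000] = [15.0000]
BᵀPA = [3.5000 1.5000]
K = S⁻¹·BᵀPA = [0.2333 0.1000]
A−BK = [-0.5333 -2.8000; 0.4667 3.2000]
AᵀP(A−BK) = [1.6833 9.4000; 9.4000 56.1000]
P' = Q + AᵀP(A−BK) = [3.6833 6.4000; 6.4000 65.1000]
tr(P') = 68.7833


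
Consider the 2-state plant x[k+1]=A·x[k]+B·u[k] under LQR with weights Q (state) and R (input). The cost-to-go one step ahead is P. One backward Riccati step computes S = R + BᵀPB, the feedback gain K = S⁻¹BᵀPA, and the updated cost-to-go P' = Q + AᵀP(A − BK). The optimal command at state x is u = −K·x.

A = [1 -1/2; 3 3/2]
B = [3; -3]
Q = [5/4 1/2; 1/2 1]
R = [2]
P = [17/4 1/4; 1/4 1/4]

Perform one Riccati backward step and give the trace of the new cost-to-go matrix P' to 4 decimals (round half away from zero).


6.7632

BᵀP = [12.0000 0.0000]
S = R + BᵀPB = [2] + [36.0000] = [38.0000]
BᵀPA = [12.0000 -6.0000]
K = S⁻¹·BᵀPA = [0.3158 -0.1579]
A−BK = [0.0526 -0.0263; 3.9474 1.0263]
AᵀP(A−BK) = [4.2105 0.8947; 0.8947 0.3026]
P' = Q + AᵀP(A−BK) = [5.4605 1.3947; 1.3947 1.3026]
tr(P') = 6.7632


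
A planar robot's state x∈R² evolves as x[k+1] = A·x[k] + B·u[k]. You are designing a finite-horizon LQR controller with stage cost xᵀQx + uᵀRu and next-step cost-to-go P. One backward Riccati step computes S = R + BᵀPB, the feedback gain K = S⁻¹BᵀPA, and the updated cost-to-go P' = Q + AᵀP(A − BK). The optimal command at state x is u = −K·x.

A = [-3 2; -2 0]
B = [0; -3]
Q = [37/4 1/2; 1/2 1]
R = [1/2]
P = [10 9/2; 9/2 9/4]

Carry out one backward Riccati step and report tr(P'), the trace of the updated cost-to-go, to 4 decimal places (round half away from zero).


BᵀP = [-13.5000 -6.7500]
S = R + BᵀPB = [1/2] + [20.2500] = [20.7500]
BᵀPA = [54.0000 -27.0000]
K = S⁻¹·BᵀPA = [2.6024 -1.3012]
A−BK = [-3.0000 2.0000; 5.8072 -3.9036]
AᵀP(A−BK) = [12.4699 -7.7349; -7.7349 4.8675]
P' = Q + AᵀP(A−BK) = [21.7199 -7.2349; -7.2349 5.8675]
tr(P') = 27.5873

27.5873


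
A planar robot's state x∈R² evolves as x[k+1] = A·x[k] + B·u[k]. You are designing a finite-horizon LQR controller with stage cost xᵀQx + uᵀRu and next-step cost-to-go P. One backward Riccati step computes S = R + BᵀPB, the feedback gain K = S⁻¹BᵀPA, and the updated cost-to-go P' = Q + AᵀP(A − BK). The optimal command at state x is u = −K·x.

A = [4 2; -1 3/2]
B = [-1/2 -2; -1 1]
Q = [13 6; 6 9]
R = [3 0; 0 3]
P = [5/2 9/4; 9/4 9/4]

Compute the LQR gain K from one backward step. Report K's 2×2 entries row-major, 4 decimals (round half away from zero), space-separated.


BᵀP = [-3.5000 -3.3750; -2.7500 -2.2500]
S = R + BᵀPB = [3 0; 0 3] + [5.1250 3.6250; 3.6250 3.2500] = [8.1250 3.6250; 3.6250 6.2500]
BᵀPA = [-10.6250 -12.0625; -8.7500 -8.8750]
K = S⁻¹·BᵀPA = [-0.9215 -1.1482; -0.8655 -0.7540]
A−BK = [1.8082 -0.0822; -1.0560 1.1059]
AᵀP(A−BK) = [6.8854 6.8275; 6.8275 8.0202]
P' = Q + AᵀP(A−BK) = [19.8854 12.8275; 12.8275 17.0202]
tr(P') = 36.9057

-0.9215 -1.1482 -0.8655 -0.7540


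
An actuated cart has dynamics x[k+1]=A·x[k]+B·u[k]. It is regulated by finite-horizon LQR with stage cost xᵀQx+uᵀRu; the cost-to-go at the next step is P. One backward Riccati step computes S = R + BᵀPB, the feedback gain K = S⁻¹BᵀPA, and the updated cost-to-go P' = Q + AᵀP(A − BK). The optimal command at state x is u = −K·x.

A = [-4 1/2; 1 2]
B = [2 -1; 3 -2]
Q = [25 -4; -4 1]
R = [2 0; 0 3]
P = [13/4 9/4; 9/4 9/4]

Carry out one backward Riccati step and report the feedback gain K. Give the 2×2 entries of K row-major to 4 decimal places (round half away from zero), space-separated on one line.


BᵀP = [13.2500 11.2500; -7.7500 -6.7500]
S = R + BᵀPB = [2 0; 0 3] + [60.2500 -35.7500; -35.7500 21.2500] = [62.2500 -35.7500; -35.7500 24.2500]
BᵀPA = [-41.7500 29.1250; 24.2500 -17.3750]
K = S⁻¹·BᵀPA = [-0.6285 0.3677; 0.0734 -0.1744]
A−BK = [-2.6695 -0.4098; 3.0324 0.5481]
AᵀP(A−BK) = [8.2289 0.7063; 0.7063 0.5726]
P' = Q + AᵀP(A−BK) = [33.2289 -3.2937; -3.2937 1.5726]
tr(P') = 34.8016

-0.6285 0.3677 0.0734 -0.1744


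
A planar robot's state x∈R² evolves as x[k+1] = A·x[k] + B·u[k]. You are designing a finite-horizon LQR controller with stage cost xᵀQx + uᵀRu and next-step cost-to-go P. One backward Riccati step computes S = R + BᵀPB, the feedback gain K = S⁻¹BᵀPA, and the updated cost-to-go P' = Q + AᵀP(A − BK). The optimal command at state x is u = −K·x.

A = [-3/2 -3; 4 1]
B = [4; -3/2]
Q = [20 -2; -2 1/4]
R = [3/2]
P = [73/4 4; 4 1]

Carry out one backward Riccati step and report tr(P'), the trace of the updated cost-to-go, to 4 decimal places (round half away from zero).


BᵀP = [67.0000 14.5000]
S = R + BᵀPB = [3/2] + [246.2500] = [247.7500]
BᵀPA = [-42.5000 -186.5000]
K = S⁻¹·BᵀPA = [-0.1715 -0.7528]
A−BK = [-0.8138 0.0111; 3.7427 -0.1292]
AᵀP(A−BK) = [1.7719 0.1321; 0.1321 0.8575]
P' = Q + AᵀP(A−BK) = [21.7719 -1.8679; -1.8679 1.1075]
tr(P') = 22.8794

22.8794


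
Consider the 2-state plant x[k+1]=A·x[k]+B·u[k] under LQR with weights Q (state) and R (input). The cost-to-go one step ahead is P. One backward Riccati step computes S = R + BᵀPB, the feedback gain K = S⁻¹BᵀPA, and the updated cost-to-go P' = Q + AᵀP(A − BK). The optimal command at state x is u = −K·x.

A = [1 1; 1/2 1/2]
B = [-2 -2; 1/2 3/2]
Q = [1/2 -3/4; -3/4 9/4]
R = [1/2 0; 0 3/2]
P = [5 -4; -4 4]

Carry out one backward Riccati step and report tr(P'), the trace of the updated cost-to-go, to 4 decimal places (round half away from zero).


BᵀP = [-12.0000 10.0000; -16.0000 14.0000]
S = R + BᵀPB = [1/2 0; 0 3/2] + [29.0000 39.0000; 39.0000 53.0000] = [29.5000 39.0000; 39.0000 54.5000]
BᵀPA = [-7.0000 -7.0000; -9.0000 -9.0000]
K = S⁻¹·BᵀPA = [-0.3516 -0.3516; 0.0865 0.0865]
A−BK = [0.4697 0.4697; 0.5461 0.5461]
AᵀP(A−BK) = [0.3170 0.3170; 0.3170 0.3170]
P' = Q + AᵀP(A−BK) = [0.8170 -0.4330; -0.4330 2.5670]
tr(P') = 3.3840

3.3840


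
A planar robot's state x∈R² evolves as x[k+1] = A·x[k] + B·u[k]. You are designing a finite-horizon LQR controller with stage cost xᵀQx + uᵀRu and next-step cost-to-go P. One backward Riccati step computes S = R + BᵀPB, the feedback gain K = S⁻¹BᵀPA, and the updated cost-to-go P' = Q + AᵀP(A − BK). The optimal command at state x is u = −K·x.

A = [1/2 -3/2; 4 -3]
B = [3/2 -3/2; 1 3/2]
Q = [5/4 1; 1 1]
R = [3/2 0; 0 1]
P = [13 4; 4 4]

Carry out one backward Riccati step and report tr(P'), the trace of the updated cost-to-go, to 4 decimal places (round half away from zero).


BᵀP = [23.5000 10.0000; -13.5000 0.0000]
S = R + BᵀPB = [3/2 0; 0 1] + [45.2500 -20.2500; -20.2500 20.2500] = [46.7500 -20.2500; -20.2500 21.2500]
BᵀPA = [51.7500 -65.2500; -6.7500 20.2500]
K = S⁻¹·BᵀPA = [1.6507 -1.6739; 1.2554 -0.6422]
A−BK = [-0.0930 0.0476; 0.4661 -0.3629]
AᵀP(A−BK) = [6.2983 -5.4613; -5.4613 5.0332]
P' = Q + AᵀP(A−BK) = [7.5483 -4.4613; -4.4613 6.0332]
tr(P') = 13.5815

13.5815


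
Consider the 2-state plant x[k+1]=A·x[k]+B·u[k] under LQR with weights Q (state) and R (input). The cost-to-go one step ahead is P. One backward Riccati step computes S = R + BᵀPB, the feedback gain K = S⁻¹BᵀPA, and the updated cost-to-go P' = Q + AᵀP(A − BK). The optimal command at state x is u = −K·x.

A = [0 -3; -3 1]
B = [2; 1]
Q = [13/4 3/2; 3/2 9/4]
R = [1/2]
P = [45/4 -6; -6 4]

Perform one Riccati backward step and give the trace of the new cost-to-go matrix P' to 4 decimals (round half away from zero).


30.5049

BᵀP = [16.5000 -8.0000]
S = R + BᵀPB = [1/2] + [25.0000] = [25.5000]
BᵀPA = [24.0000 -57.5000]
K = S⁻¹·BᵀPA = [0.9412 -2.2549]
A−BK = [-1.8824 1.5098; -3.9412 3.2549]
AᵀP(A−BK) = [13.4118 -11.8824; -11.8824 11.5931]
P' = Q + AᵀP(A−BK) = [16.6618 -10.3824; -10.3824 13.8431]
tr(P') = 30.5049


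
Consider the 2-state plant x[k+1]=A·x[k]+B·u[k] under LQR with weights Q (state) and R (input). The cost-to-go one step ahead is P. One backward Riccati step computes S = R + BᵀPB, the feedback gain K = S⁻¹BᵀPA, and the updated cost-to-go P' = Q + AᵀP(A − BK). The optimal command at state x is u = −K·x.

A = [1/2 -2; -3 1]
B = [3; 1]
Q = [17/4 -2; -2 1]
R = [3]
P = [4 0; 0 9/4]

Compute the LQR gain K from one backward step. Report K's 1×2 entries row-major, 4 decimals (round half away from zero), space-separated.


-0.0182 -0.5273

BᵀP = [12.0000 2.2500]
S = R + BᵀPB = [3] + [38.2500] = [41.2500]
BᵀPA = [-0.7500 -21.7500]
K = S⁻¹·BᵀPA = [-0.0182 -0.5273]
A−BK = [0.5545 -0.4182; -2.9818 1.5273]
AᵀP(A−BK) = [21.2364 -11.1455; -11.1455 6.7818]
P' = Q + AᵀP(A−BK) = [25.4864 -13.1455; -13.1455 7.7818]
tr(P') = 33.2682


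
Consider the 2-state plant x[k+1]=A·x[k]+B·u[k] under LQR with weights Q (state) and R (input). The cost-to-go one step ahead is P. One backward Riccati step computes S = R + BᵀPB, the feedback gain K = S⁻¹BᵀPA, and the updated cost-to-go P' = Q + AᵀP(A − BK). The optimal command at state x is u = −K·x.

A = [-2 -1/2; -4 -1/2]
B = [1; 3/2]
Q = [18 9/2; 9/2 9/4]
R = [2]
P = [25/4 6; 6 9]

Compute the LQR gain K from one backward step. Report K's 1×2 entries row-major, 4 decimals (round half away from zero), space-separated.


BᵀP = [15.2500 19.5000]
S = R + BᵀPB = [2] + [44.5000] = [46.5000]
BᵀPA = [-108.5000 -17.3750]
K = S⁻¹·BᵀPA = [-2.3333 -0.3737]
A−BK = [0.3333 -0.1263; -0.5000 0.0605]
AᵀP(A−BK) = [11.8333 1.7083; 1.7083 0.3202]
P' = Q + AᵀP(A−BK) = [29.8333 6.2083; 6.2083 2.5702]
tr(P') = 32.4036

-2.3333 -0.3737


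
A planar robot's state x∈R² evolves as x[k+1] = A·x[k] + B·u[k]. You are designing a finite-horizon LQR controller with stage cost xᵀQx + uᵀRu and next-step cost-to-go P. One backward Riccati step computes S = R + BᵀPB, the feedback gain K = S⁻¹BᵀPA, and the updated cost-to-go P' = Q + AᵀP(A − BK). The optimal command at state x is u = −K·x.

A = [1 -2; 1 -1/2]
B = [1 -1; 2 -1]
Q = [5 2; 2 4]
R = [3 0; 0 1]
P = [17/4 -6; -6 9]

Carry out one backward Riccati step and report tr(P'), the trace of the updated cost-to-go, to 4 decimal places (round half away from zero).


BᵀP = [-7.7500 12.0000; 1.7500 -3.0000]
S = R + BᵀPB = [3 0; 0 1] + [16.2500 -4.2500; -4.2500 1.2500] = [19.2500 -4.2500; -4.2500 2.2500]
BᵀPA = [4.2500 9.5000; -1.2500 -2.0000]
K = S⁻¹·BᵀPA = [0.1683 0.5099; -0.2376 0.0743]
A−BK = [0.5941 -2.4356; 0.4257 -1.4455]
AᵀP(A−BK) = [0.2376 -0.0743; -0.0743 2.5545]
P' = Q + AᵀP(A−BK) = [5.2376 1.9257; 1.9257 6.5545]
tr(P') = 11.7921

11.7921


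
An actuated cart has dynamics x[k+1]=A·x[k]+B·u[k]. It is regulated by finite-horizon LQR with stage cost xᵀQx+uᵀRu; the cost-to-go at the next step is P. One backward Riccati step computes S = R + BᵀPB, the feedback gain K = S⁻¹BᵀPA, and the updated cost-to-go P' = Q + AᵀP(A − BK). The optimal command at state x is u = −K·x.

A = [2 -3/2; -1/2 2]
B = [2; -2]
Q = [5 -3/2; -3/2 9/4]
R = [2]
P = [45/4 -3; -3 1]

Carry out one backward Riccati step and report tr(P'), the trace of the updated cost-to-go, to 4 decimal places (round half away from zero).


10.1783

BᵀP = [28.5000 -8.0000]
S = R + BᵀPB = [2] + [73.0000] = [75.0000]
BᵀPA = [61.0000 -58.7500]
K = S⁻¹·BᵀPA = [0.8133 -0.7833]
A−BK = [0.3733 0.0667; 1.1267 0.4333]
AᵀP(A−BK) = [1.6367 -1.2167; -1.2167 1.2917]
P' = Q + AᵀP(A−BK) = [6.6367 -2.7167; -2.7167 3.5417]
tr(P') = 10.1783


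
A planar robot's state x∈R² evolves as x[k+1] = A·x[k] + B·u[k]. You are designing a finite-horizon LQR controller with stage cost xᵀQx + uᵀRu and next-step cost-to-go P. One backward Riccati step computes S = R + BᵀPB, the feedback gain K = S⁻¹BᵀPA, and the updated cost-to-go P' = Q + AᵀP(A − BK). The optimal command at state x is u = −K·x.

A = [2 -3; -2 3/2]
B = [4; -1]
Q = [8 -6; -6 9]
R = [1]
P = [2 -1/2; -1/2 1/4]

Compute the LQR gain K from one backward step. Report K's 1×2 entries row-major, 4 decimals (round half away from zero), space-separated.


0.5772 -0.7752

BᵀP = [8.5000 -2.2500]
S = R + BᵀPB = [1] + [36.2500] = [37.2500]
BᵀPA = [21.5000 -28.8750]
K = S⁻¹·BᵀPA = [0.5772 -0.7752]
A−BK = [-0.3087 0.1007; -1.4228 0.7248]
AᵀP(A−BK) = [0.5906 -0.5839; -0.5839 0.6795]
P' = Q + AᵀP(A−BK) = [8.5906 -6.5839; -6.5839 9.6795]
tr(P') = 18.2701


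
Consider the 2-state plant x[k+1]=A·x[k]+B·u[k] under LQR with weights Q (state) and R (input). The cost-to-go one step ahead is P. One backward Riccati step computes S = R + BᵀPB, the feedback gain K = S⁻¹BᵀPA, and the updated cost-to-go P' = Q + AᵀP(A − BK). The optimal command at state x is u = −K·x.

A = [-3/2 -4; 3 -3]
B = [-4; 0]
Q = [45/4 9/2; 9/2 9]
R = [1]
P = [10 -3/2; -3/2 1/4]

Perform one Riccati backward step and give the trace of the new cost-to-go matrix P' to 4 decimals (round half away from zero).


21.7189

BᵀP = [-40.0000 6.0000]
S = R + BᵀPB = [1] + [160.0000] = [161.0000]
BᵀPA = [78.0000 142.0000]
K = S⁻¹·BᵀPA = [0.4845 0.8820]
A−BK = [0.4379 -0.4720; 3.0000 -3.0000]
AᵀP(A−BK) = [0.4612 0.2050; 0.2050 1.0078]
P' = Q + AᵀP(A−BK) = [11.7112 4.7050; 4.7050 10.0078]
tr(P') = 21.7189


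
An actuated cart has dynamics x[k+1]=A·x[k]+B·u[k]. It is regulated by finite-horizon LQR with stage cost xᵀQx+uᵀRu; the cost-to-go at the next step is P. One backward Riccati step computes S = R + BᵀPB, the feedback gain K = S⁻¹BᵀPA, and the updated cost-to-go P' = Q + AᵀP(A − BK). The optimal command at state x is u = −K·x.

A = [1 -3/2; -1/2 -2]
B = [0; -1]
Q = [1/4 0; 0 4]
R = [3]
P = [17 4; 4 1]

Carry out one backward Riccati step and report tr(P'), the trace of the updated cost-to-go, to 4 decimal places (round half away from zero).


BᵀP = [-4.0000 -1.0000]
S = R + BᵀPB = [3] + [1.0000] = [4.0000]
BᵀPA = [-3.5000 8.0000]
K = S⁻¹·BᵀPA = [-0.8750 2.0000]
A−BK = [1.0000 -1.5000; -1.3750 0.0000]
AᵀP(A−BK) = [10.1875 -22.5000; -22.5000 50.2500]
P' = Q + AᵀP(A−BK) = [10.4375 -22.5000; -22.5000 54.2500]
tr(P') = 64.6875

64.6875


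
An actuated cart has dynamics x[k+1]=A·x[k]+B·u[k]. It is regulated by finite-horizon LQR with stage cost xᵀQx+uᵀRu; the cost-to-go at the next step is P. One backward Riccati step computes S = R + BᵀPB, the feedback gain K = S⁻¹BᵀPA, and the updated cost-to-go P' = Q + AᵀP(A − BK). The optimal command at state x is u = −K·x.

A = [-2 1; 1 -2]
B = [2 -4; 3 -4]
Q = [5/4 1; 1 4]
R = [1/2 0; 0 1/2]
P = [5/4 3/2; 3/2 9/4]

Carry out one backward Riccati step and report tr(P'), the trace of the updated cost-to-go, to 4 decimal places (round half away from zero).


6.6275

BᵀP = [7.0000 9.7500; -11.0000 -15.0000]
S = R + BᵀPB = [1/2 0; 0 1/2] + [43.2500 -67.0000; -67.0000 104.0000] = [43.7500 -67.0000; -67.0000 104.5000]
BᵀPA = [-4.2500 -12.5000; 7.0000 19.0000]
K = S⁻¹·BᵀPA = [0.3002 -0.4012; 0.2594 -0.0754]
A−BK = [-1.5626 1.5008; 1.1373 -1.0980]
AᵀP(A−BK) = [0.7097 -0.6772; -0.6772 0.6678]
P' = Q + AᵀP(A−BK) = [1.9597 0.3228; 0.3228 4.6678]
tr(P') = 6.6275


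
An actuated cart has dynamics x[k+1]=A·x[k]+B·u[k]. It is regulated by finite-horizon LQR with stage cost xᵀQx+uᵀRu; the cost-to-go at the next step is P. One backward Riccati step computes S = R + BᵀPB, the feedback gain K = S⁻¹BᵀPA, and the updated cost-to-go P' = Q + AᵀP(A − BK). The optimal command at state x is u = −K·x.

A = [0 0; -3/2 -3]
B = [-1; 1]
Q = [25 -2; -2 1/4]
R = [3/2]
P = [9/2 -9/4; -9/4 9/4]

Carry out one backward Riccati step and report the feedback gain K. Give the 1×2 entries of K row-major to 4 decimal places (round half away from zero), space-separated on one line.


-0.5294 -1.0588

BᵀP = [-6.7500 4.5000]
S = R + BᵀPB = [3/2] + [11.2500] = [12.7500]
BᵀPA = [-6.7500 -13.5000]
K = S⁻¹·BᵀPA = [-0.5294 -1.0588]
A−BK = [-0.5294 -1.0588; -0.9706 -1.9412]
AᵀP(A−BK) = [1.4890 2.9779; 2.9779 5.9559]
P' = Q + AᵀP(A−BK) = [26.4890 0.9779; 0.9779 6.2059]
tr(P') = 32.6949


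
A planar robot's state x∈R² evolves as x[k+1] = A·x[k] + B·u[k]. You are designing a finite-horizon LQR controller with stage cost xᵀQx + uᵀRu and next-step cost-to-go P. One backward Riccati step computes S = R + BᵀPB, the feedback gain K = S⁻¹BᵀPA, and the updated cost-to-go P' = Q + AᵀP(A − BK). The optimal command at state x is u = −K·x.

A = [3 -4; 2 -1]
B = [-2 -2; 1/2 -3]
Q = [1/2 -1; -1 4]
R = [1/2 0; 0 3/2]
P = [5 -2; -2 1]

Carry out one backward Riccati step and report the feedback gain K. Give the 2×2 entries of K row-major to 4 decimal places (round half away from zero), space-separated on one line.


-0.8011 1.4584 -0.4908 0.4006

BᵀP = [-11.0000 4.5000; -4.0000 1.0000]
S = R + BᵀPB = [1/2 0; 0 3/2] + [24.2500 8.5000; 8.5000 5.0000] = [24.7500 8.5000; 8.5000 6.5000]
BᵀPA = [-24.0000 39.5000; -10.0000 15.0000]
K = S⁻¹·BᵀPA = [-0.8011 1.4584; -0.4908 0.4006]
A−BK = [0.4161 -0.2821; 0.9281 -0.5275]
AᵀP(A−BK) = [0.8646 -0.9929; -0.9929 1.3850]
P' = Q + AᵀP(A−BK) = [1.3646 -1.9929; -1.9929 5.3850]
tr(P') = 6.7496


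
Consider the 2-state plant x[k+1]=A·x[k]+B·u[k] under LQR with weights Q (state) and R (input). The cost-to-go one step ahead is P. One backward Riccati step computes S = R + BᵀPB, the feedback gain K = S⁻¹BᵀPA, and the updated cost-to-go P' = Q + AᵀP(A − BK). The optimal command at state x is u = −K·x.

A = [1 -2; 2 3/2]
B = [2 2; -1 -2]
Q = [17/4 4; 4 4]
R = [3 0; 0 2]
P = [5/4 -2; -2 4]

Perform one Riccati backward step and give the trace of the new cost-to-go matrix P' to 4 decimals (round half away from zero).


10.6661

BᵀP = [4.5000 -8.0000; 6.5000 -12.0000]
S = R + BᵀPB = [3 0; 0 2] + [17.0000 25.0000; 25.0000 37.0000] = [20.0000 25.0000; 25.0000 39.0000]
BᵀPA = [-11.5000 -21.0000; -17.5000 -31.0000]
K = S⁻¹·BᵀPA = [-0.0710 -0.2839; -0.4032 -0.6129]
A−BK = [1.9484 -0.2065; 1.1226 -0.0097]
AᵀP(A−BK) = [1.3774 0.5097; 0.5097 1.0387]
P' = Q + AᵀP(A−BK) = [5.6274 4.5097; 4.5097 5.0387]
tr(P') = 10.6661
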